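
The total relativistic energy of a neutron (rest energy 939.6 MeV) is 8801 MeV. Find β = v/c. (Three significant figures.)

0.994

Total energy E = γmc² gives γ = 8801/939.6 = 9.3668.
Hence β = √(1 − 1/γ²) = √(1 − 0.0113977) = √0.9886023 = 0.994.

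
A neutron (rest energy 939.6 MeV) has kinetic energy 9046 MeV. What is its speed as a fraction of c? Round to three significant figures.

K = (γ−1)mc², so γ = 1 + 9046/939.6 = 10.628.
Then v/c = √(1 − γ⁻²) = √(1 − 0.00885313) = √0.99114687 = 0.996.

0.996c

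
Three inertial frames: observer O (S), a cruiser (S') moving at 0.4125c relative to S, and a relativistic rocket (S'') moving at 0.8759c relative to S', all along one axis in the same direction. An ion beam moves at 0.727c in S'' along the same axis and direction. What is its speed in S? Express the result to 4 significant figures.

First combine the ion beam and relativistic rocket (S''→S'): u₁ = (0.727 + 0.8759)/(1 + 0.727×0.8759) = 1.6029/1.6367793 = 0.9793.
Then combine with the cruiser (S'→S): u = (0.9793 + 0.4125)/(1 + 0.9793×0.4125) = 1.3918/1.40396125 = 0.99134.

0.9913c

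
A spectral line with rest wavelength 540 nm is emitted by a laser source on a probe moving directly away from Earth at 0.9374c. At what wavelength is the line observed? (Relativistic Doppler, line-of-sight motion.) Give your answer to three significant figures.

3000 nm

Relativistic Doppler for wavelength: λ_obs = λ_src · √((1+β)/(1−β)).
With β = 0.9374: factor = √(1.9374/0.0626) = 5.5632.
λ_obs = 540 × 5.5632 = 3000 nm.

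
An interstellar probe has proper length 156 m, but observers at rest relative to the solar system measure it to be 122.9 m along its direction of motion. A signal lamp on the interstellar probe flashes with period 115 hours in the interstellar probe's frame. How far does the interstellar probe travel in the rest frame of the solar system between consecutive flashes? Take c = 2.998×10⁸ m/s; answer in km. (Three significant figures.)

γ = L₀/L = 156/122.9 = 1.26932.
β = √(1 − 1/γ²) = 0.6159. Lab-frame period = γτ = 1.26932×115 hours = 145.97 hours. Distance = βc × γτ = 0.6159 × 2.998×10⁸ m/s × 525492 s = 9.7030×10^13 m = 9.70×10^10 km.

9.70×10^10 km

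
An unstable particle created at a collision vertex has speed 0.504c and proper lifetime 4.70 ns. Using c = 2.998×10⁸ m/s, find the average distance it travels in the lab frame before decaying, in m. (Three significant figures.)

0.822 m

γ = 1/√(1 − β²) = 1/√(1 − 0.254016) = 1/√0.745984 = 1/0.863704 = 1.1578.
Lab-frame lifetime: Δt = γτ = 1.1578 × 4.70 ns = 5.4417 ns.
Distance: d = vΔt = 0.504 × 2.998×10⁸ m/s × 5.4417×10^-9 s = 0.822 m.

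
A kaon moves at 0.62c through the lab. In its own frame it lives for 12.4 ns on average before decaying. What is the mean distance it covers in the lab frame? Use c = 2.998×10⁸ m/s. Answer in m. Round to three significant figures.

2.94 m

β² = 0.3844, so γ = 1/√0.6156 = 1.2745.
Lab-frame lifetime: Δt = γτ = 1.2745 × 12.4 ns = 15.804 ns.
Distance: d = vΔt = 0.62 × 2.998×10⁸ m/s × 1.5804×10^-8 s = 2.94 m.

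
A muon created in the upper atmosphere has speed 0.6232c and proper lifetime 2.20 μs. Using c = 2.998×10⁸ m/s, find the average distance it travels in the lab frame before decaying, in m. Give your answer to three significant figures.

526 m

Lorentz factor: γ = (1 − 0.38837824)^(−1/2) = 1.2787.
Lab-frame lifetime: Δt = γτ = 1.2787 × 2.20 μs = 2.8131 μs.
Distance: d = vΔt = 0.6232 × 2.998×10⁸ m/s × 2.8131×10^-6 s = 526 m.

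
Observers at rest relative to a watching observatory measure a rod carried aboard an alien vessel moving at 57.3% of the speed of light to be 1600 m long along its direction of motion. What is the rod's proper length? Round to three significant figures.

γ = 1/√(1 − β²) = 1/√(1 − 0.328329) = 1/√0.671671 = 1/0.819555 = 1.2202.
Proper length: L₀ = γ·L = 1.2202 × 1600 = 1950 m.

1950 m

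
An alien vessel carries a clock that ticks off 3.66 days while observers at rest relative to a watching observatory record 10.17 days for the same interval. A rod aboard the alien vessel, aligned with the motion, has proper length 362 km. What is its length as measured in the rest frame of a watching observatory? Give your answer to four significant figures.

The time-dilation ratio gives γ = 10.17/3.66 = 2.77869.
L = L₀/γ = 362/2.77869 = 130.3 km.

130.3 km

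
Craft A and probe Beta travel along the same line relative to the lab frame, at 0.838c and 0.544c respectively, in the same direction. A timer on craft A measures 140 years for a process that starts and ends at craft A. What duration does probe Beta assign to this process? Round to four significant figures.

The velocity of craft A relative to probe Beta is (0.838 − 0.544)c / (1 − 0.838×0.544) = 0.54031c; relative speed 0.54031c.
At |u| = 0.54031c, γ = (1 − 0.291935)^(−1/2) = 1.1884.
The clock on craft A records proper time, so probe Beta measures Δt = γΔτ = 1.1884 × 140 = 166.4 years.

166.4 years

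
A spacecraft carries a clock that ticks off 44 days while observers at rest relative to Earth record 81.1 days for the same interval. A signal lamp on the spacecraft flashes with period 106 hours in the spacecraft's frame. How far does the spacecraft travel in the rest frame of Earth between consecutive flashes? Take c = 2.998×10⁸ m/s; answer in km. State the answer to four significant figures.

The time-dilation ratio gives γ = 81.1/44 = 1.84318.
β = √(1 − 1/γ²) = 0.84003. Lab-frame period = γτ = 1.84318×106 hours = 195.38 hours. Distance = βc × γτ = 0.84003 × 2.998×10⁸ m/s × 703368 s = 1.7714×10^14 m = 1.771×10^11 km.

1.771×10^11 km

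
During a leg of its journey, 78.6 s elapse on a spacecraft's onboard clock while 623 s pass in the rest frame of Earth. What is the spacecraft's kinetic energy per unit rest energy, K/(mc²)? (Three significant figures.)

The time-dilation ratio gives γ = 623/78.6 = 7.92621.
K/(mc²) = γ − 1 = 7.92621 − 1 = 6.93.

6.93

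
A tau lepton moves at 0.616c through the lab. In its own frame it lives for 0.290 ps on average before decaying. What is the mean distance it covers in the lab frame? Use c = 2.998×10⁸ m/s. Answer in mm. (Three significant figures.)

0.0680 mm

Lorentz factor: γ = (1 − 0.379456)^(−1/2) = 1.2694.
Lab-frame lifetime: Δt = γτ = 1.2694 × 0.290 ps = 0.36813 ps.
Distance: d = vΔt = 0.616 × 2.998×10⁸ m/s × 3.6813×10^-13 s = 6.80×10^-5 m = 0.0680 mm.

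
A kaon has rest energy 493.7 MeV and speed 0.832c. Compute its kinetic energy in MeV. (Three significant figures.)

396 MeV

β² = 0.692224, so γ = 1/√0.307776 = 1.80253.
Kinetic energy: K = (γ − 1)mc² = (1.80253 − 1) × 493.7 MeV = 0.80253 × 493.7 = 396 MeV.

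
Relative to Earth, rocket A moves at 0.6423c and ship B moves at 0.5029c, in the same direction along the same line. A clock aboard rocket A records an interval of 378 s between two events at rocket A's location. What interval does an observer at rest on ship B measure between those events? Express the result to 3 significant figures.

Transform rocket A's velocity into ship B's frame: (0.6423 − 0.5029)/(1 − 0.6423·0.5029) = 0.1394/0.67698733, so the relative speed is 0.20591c.
γ for this relative speed: γ = 1/√(1 − 0.0423989) = 1.0219.
Rocket A's interval is proper; time dilation gives Δt_B = γΔτ = 1.0219 × 378 s = 386 s.

386 s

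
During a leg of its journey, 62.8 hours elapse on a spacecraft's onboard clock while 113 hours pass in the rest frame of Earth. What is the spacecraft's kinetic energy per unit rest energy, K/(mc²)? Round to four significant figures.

γ = Δt/Δτ = 113/62.8 = 1.79936.
Since K = (γ−1)mc², K/(mc²) = 1.79936 − 1 = 0.7994.

0.7994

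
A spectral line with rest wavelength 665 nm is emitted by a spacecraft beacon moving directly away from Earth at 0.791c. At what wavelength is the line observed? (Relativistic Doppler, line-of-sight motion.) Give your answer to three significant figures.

1950 nm

Relativistic Doppler for wavelength: λ_obs = λ_src · √((1+β)/(1−β)).
With β = 0.791: factor = √(1.791/0.209) = 2.9273.
λ_obs = 665 × 2.9273 = 1950 nm.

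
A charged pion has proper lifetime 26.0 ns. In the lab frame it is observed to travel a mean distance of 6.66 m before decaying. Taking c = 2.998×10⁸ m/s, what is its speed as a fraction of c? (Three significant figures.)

Let x = d/(cτ) = 6.660 m / (2.998×10⁸ m/s × 2.600×10^-8 s) = 0.85442. Since d = βγcτ, x = βγ = β/√(1−β²).
Solving: β² = x²/(1+x²) = 0.730034/1.730034 = 0.421977, so β = 0.650.

0.650c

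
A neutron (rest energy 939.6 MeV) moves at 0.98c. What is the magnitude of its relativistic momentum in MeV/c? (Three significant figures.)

4630 MeV/c

β² = 0.9604, so γ = 1/√0.0396 = 5.0252.
Momentum: p = γβ·mc = 5.0252 × 0.98 × 939.6 MeV/c = 4630 MeV/c.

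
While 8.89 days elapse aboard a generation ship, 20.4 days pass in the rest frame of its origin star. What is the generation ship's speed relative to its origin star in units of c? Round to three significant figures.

γ = Δt/Δτ = 20.4/8.89 = 2.2947.
β = √(1 − 1/γ²) = √(1 − 0.18991) = √0.81009 = 0.900.

0.900c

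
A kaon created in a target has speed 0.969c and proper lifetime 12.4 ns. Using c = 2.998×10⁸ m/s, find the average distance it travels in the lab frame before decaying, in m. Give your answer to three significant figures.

With β = 0.969, γ = 1/√(1 − 0.969²) = 1/√0.061039 = 4.0476.
Lab-frame lifetime: Δt = γτ = 4.0476 × 12.4 ns = 50.19 ns.
Distance: d = vΔt = 0.969 × 2.998×10⁸ m/s × 5.0190×10^-8 s = 14.6 m.

14.6 m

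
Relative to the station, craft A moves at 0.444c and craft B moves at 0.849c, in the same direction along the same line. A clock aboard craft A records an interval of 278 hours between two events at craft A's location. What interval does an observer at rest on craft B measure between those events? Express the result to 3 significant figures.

366 hours

Transform craft A's velocity into craft B's frame: (0.444 − 0.849)/(1 − 0.444·0.849) = −0.405/0.623044, so the relative speed is 0.65003c.
At |u| = 0.65003c, γ = (1 − 0.422539)^(−1/2) = 1.3159.
Craft A's interval is proper; time dilation gives Δt_B = γΔτ = 1.3159 × 278 hours = 366 hours.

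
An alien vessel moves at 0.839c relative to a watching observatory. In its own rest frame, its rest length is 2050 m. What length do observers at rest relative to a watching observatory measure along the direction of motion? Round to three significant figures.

1120 m

γ = 1/√(1 − β²) = 1/√(1 − 0.703921) = 1/√0.296079 = 1/0.544131 = 1.8378.
Length contraction: L = L₀/γ = 2050/1.8378 = 1120 m.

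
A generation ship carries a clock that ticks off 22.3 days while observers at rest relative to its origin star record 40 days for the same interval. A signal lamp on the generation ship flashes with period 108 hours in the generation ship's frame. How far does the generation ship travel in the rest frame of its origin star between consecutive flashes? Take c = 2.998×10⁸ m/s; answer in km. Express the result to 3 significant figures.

1.74×10^11 km

The time-dilation ratio gives γ = 40/22.3 = 1.79372.
β = √(1 − 1/γ²) = 0.83018. Lab-frame period = γτ = 1.79372×108 hours = 193.72 hours. Distance = βc × γτ = 0.83018 × 2.998×10⁸ m/s × 697392 s = 1.7357×10^14 m = 1.74×10^11 km.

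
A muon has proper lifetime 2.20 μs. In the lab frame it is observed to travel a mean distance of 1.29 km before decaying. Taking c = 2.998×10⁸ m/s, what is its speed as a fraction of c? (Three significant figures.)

Let x = d/(cτ) = 1290 m / (2.998×10⁸ m/s × 2.200×10^-6 s) = 1.9558. Since d = βγcτ, x = βγ = β/√(1−β²).
Solving: β² = x²/(1+x²) = 3.82515/4.82515 = 0.792753, so β = 0.890.

0.890c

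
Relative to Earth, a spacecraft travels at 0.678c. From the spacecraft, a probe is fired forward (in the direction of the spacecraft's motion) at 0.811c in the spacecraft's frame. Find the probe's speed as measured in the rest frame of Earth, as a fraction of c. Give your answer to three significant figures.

Relativistic velocity addition: u = (u' + v)/(1 + u'v/c²), with u' = 0.811c and v = 0.678c.
Numerator: 0.811 + 0.678 = 1.489. Denominator: 1 + (0.811)(0.678) = 1.549858.
u = 1.489/1.549858 = 0.96073, so the speed is 0.961c.

0.961c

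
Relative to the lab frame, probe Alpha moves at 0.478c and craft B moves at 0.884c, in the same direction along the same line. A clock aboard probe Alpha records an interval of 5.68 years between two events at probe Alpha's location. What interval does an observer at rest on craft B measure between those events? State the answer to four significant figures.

The velocity of probe Alpha relative to craft B is (0.478 − 0.884)c / (1 − 0.478×0.884) = −0.70309c; relative speed 0.70309c.
γ for this relative speed: γ = 1/√(1 − 0.494336) = 1.4063.
Probe Alpha's interval is proper; time dilation gives Δt_B = γΔτ = 1.4063 × 5.68 years = 7.988 years.

7.988 years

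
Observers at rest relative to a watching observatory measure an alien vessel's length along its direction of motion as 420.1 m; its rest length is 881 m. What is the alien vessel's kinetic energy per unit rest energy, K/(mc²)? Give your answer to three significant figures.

From L = L₀/γ: γ = 881/420.1 = 2.09712.
Since K = (γ−1)mc², K/(mc²) = 2.09712 − 1 = 1.10.

1.10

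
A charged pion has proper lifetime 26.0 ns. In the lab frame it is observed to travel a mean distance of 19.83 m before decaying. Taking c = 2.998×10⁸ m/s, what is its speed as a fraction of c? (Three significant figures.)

d = βγcτ ⇒ βγ = d/(cτ) = 19.83 m / (7.7948 m) = 2.544.
β = (βγ)/√(1+(βγ)²) = 2.544/√7.47194 = 0.931.

0.931c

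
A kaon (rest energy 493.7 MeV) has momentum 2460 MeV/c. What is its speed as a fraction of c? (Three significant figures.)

pc/(mc²) = 2460/493.7 = 4.9828 = βγ = β/√(1−β²).
So β² = x²/(1 + x²) with x = 4.9828: x² = 24.8283, β² = 24.8283/25.8283 = 0.961283, β = 0.980.

0.980c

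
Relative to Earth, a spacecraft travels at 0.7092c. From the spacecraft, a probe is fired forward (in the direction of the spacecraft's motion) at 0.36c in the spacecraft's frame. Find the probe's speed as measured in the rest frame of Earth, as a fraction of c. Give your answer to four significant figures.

0.8517c

Relativistic velocity addition: u = (u' + v)/(1 + u'v/c²), with u' = 0.36c and v = 0.7092c.
Numerator: 0.36 + 0.7092 = 1.0692. Denominator: 1 + (0.36)(0.7092) = 1.255312.
u = 1.0692/1.255312 = 0.85174, so the speed is 0.8517c.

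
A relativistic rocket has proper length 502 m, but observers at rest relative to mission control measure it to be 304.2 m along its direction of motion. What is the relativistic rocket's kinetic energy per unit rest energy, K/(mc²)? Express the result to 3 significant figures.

0.650

From L = L₀/γ: γ = 502/304.2 = 1.65023.
Since K = (γ−1)mc², K/(mc²) = 1.65023 − 1 = 0.650.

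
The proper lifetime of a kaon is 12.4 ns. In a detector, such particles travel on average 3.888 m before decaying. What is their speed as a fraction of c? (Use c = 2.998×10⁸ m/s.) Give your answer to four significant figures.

Let x = d/(cτ) = 3.888 m / (2.998×10⁸ m/s × 1.240×10^-8 s) = 1.0459. Since d = βγcτ, x = βγ = β/√(1−β²).
Solving: β² = x²/(1+x²) = 1.09391/2.09391 = 0.522425, so β = 0.7228.

0.7228c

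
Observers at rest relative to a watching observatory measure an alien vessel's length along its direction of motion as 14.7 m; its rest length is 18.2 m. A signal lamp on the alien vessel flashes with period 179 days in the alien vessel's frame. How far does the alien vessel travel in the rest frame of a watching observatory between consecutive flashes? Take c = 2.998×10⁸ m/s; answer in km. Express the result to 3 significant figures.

3.38×10^12 km

From L = L₀/γ: γ = 18.2/14.7 = 1.2381.
β = √(1 − 1/γ²) = 0.58961. Lab-frame period = γτ = 1.2381×179 days = 221.62 days. Distance = βc × γτ = 0.58961 × 2.998×10⁸ m/s × 19147968 s = 3.3847×10^15 m = 3.38×10^12 km.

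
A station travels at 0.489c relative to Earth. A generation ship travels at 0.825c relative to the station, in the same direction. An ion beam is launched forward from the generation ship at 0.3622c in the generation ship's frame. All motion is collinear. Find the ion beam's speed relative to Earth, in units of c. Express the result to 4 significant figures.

Apply u = (u'+v)/(1+u'v) twice. Ion beam in the station frame: (0.3622+0.825)/(1+0.3622·0.825) = 1.1872/1.298815 = 0.91406c.
That velocity, transformed to the rest frame of Earth: (0.91406+0.489)/(1+0.91406·0.489) = 1.40306/1.44697534 = 0.96965c.

0.9697c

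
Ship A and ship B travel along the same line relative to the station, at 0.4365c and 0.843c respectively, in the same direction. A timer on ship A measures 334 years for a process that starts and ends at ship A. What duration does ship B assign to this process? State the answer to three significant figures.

The velocity of ship A relative to ship B is (0.4365 − 0.843)c / (1 − 0.4365×0.843) = −0.64317c; relative speed 0.64317c.
At |u| = 0.64317c, γ = (1 − 0.413668)^(−1/2) = 1.306.
Ship A's interval is proper; time dilation gives Δt_B = γΔτ = 1.306 × 334 years = 436 years.

436 years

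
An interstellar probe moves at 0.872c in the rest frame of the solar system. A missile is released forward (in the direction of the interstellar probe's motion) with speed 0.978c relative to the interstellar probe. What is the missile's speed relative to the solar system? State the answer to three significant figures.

Relativistic velocity addition: u = (u' + v)/(1 + u'v/c²), with u' = 0.978c and v = 0.872c.
Numerator: 0.978 + 0.872 = 1.85. Denominator: 1 + (0.978)(0.872) = 1.852816.
u = 1.85/1.852816 = 0.99848, so the speed is 0.998c.

0.998c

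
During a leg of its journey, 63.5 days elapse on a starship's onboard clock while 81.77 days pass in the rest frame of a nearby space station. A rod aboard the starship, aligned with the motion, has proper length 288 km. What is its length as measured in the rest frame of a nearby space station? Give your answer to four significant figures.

From Δt = γΔτ: γ = 81.77/63.5 = 1.28772.
The rod contracts by the same γ: 288 km / 1.28772 = 223.7 km.

223.7 km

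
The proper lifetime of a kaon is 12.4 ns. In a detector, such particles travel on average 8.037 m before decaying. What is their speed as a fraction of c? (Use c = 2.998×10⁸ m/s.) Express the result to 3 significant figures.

Let x = d/(cτ) = 8.037 m / (2.998×10⁸ m/s × 1.240×10^-8 s) = 2.1619. Since d = βγcτ, x = βγ = β/√(1−β²).
Solving: β² = x²/(1+x²) = 4.67381/5.67381 = 0.823752, so β = 0.908.

0.908c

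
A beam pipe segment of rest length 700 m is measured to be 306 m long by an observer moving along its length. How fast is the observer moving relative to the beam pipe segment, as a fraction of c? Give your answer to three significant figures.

0.899c

Length contraction gives γ = L₀/L = 700/306 = 2.2876.
β = √(1 − 1/γ²) = √0.808909 = 0.899.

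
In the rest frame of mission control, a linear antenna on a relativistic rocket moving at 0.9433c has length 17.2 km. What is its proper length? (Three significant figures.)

51.8 km

With β = 0.9433, γ = 1/√(1 − 0.9433²) = 1/√0.11018511 = 3.0126.
Proper length: L₀ = γ·L = 3.0126 × 17.2 = 51.8 km.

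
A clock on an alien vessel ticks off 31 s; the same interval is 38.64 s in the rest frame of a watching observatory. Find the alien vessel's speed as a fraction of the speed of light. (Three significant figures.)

γ = Δt/Δτ = 38.64/31 = 1.2465.
β = √(1 − 1/γ²) = √(1 − 0.643599) = √0.356401 = 0.597.

0.597c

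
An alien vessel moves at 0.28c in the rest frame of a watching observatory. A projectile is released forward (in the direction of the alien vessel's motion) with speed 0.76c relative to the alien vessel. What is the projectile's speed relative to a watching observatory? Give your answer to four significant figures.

0.8575c

Relativistic velocity addition: u = (u' + v)/(1 + u'v/c²), with u' = 0.76c and v = 0.28c.
Numerator: 0.76 + 0.28 = 1.04. Denominator: 1 + (0.76)(0.28) = 1.2128.
u = 1.04/1.2128 = 0.85752, so the speed is 0.8575c.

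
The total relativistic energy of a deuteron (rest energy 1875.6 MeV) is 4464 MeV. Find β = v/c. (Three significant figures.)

γ = E/(mc²) = 4464/1875.6 = 2.38.
β = √(1 − 1/γ²) = √(1 − 0.176541) = √0.823459 = 0.907.

0.907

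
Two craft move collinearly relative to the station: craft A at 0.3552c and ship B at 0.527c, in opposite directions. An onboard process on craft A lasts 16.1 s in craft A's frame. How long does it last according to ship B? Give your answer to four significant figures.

The velocity of craft A relative to ship B is (0.3552 + 0.527)c / (1 + 0.3552×0.527) = 0.7431c; relative speed 0.7431c.
γ for this relative speed: γ = 1/√(1 − 0.552198) = 1.4944.
The clock on craft A records proper time, so ship B measures Δt = γΔτ = 1.4944 × 16.1 = 24.06 s.

24.06 s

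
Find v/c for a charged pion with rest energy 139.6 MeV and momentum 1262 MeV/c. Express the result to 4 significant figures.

pc/(mc²) = 1262/139.6 = 9.0401 = βγ = β/√(1−β²).
So β² = x²/(1 + x²) with x = 9.0401: x² = 81.7234, β² = 81.7234/82.7234 = 0.987912, β = 0.9939.

0.9939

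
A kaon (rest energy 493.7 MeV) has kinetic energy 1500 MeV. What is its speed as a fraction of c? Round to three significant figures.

γ = 1 + K/(mc²) = 1 + 1500/493.7 = 4.0383.
β = √(1 − 1/γ²) = √(1 − 0.0613201) = √0.9386799 = 0.969.

0.969c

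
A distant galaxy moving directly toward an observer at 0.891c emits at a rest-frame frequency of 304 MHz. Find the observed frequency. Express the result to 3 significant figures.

Relativistic Doppler (source moving toward): f_obs = f_src · √((1+β)/(1−β)).
With β = 0.891: factor = √(1.891/0.109) = 4.1652.
f_obs = 304 × 4.1652 = 1270 MHz.

1270 MHz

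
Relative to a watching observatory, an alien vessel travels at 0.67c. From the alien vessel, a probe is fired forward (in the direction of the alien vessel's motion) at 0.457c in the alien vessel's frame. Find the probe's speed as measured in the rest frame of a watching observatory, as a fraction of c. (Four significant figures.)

In units of c, u = (u' + v)/(1 + u'v) with u' = 0.457 and v = 0.67.
Numerator: 0.457 + 0.67 = 1.127. Denominator: 1 + (0.457)(0.67) = 1.30619.
u = 1.127/1.30619 = 0.86281, so the speed is 0.8628c.

0.8628c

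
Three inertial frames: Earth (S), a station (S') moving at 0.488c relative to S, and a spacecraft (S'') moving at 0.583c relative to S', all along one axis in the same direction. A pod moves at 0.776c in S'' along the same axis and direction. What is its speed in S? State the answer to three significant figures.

0.977c

Compose velocities in two stages. Stage 1 (into S'): u₁ = (0.776+0.583)/(1+0.776×0.583) = 0.93569.
Stage 2 (into S): u = (0.93569+0.488)/(1+0.93569×0.488) = 0.9774, so the speed is 0.977c.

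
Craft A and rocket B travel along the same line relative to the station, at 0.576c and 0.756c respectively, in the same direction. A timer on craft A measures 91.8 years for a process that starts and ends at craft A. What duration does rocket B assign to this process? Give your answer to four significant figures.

96.86 years

Transform craft A's velocity into rocket B's frame: (0.576 − 0.756)/(1 − 0.576·0.756) = −0.18/0.564544, so the relative speed is 0.31884c.
γ for this relative speed: γ = 1/√(1 − 0.101659) = 1.0551.
The clock on craft A records proper time, so rocket B measures Δt = γΔτ = 1.0551 × 91.8 = 96.86 years.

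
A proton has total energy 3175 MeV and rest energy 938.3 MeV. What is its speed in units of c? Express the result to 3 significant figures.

Total energy E = γmc² gives γ = 3175/938.3 = 3.3838.
Hence β = √(1 − 1/γ²) = √(1 − 0.0873355) = √0.9126645 = 0.955.

0.955c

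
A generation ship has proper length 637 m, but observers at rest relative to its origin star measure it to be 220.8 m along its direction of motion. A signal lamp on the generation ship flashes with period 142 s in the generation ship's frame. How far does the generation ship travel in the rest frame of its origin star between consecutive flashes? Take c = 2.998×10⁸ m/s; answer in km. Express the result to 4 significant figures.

1.152×10^8 km

From L = L₀/γ: γ = 637/220.8 = 2.88496.
β = √(1 − 1/γ²) = 0.938. Lab-frame period = γτ = 2.88496×142 s = 409.66 s. Distance = βc × γτ = 0.938 × 2.998×10⁸ m/s × 409.66 s = 1.1520×10^11 m = 1.152×10^8 km.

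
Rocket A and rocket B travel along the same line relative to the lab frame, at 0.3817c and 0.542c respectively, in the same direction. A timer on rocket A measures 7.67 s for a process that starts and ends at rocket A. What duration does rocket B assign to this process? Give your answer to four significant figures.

7.832 s

The velocity of rocket A relative to rocket B is (0.3817 − 0.542)c / (1 − 0.3817×0.542) = −0.20211c; relative speed 0.20211c.
At |u| = 0.20211c, γ = (1 − 0.0408485)^(−1/2) = 1.0211.
The clock on rocket A records proper time, so rocket B measures Δt = γΔτ = 1.0211 × 7.67 = 7.832 s.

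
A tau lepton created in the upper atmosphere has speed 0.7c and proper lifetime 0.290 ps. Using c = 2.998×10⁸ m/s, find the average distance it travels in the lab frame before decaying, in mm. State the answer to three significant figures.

0.0852 mm

Lorentz factor: γ = (1 − 0.49)^(−1/2) = 1.4003.
Lab-frame lifetime: Δt = γτ = 1.4003 × 0.290 ps = 0.40609 ps.
Distance: d = vΔt = 0.7 × 2.998×10⁸ m/s × 4.0609×10^-13 s = 8.52×10^-5 m = 0.0852 mm.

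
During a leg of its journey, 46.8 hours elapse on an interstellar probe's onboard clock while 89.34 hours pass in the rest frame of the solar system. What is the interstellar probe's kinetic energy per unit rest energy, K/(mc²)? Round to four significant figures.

γ = Δt/Δτ = 89.34/46.8 = 1.90897.
Since K = (γ−1)mc², K/(mc²) = 1.90897 − 1 = 0.9090.

0.9090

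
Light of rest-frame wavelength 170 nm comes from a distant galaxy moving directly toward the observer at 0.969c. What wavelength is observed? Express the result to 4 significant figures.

21.33 nm

Relativistic Doppler for wavelength: λ_obs = λ_src · √((1−β)/(1+β)).
With β = 0.969: factor = √(0.031/1.969) = 0.12548.
λ_obs = 170 × 0.12548 = 21.33 nm.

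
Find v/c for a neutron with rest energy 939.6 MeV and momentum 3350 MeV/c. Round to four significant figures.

0.9628

βγ = pc/(mc²) = 3350/939.6 = 3.5653.
Since γ² = 1 + (βγ)² = 13.7114, γ = √13.7114 = 3.70289, and β = (βγ)/γ = 3.5653/3.70289 = 0.9628.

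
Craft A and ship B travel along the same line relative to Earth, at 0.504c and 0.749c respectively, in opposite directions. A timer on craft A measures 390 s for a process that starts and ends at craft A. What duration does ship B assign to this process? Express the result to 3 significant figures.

Speed of craft A in ship B's frame: u = (v_A + v_B)/(1 + v_A v_B/c²) = (0.504 + 0.749)/(1 + 0.504×0.749) = 1.253/1.377496 = 0.90962; |u| = 0.90962c.
At |u| = 0.90962c, γ = (1 − 0.827409)^(−1/2) = 2.4071.
The clock on craft A records proper time, so ship B measures Δt = γΔτ = 2.4071 × 390 = 939 s.

939 s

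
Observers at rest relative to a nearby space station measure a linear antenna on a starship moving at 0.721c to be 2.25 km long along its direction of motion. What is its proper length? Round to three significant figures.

3.25 km

γ = 1/√(1 − β²) = 1/√(1 − 0.519841) = 1/√0.480159 = 1/0.692935 = 1.4431.
Proper length: L₀ = γ·L = 1.4431 × 2.25 = 3.25 km.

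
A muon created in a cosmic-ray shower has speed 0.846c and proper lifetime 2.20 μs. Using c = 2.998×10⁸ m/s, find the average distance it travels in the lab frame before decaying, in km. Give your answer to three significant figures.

1.05 km

With β = 0.846, γ = 1/√(1 − 0.846²) = 1/√0.284284 = 1.8755.
Lab-frame lifetime: Δt = γτ = 1.8755 × 2.20 μs = 4.1261 μs.
Distance: d = vΔt = 0.846 × 2.998×10⁸ m/s × 4.1261×10^-6 s = 1050 m = 1.05 km.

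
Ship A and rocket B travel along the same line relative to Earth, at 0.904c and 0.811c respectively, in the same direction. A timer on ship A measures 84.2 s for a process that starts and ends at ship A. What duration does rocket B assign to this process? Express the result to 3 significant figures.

89.8 s

The velocity of ship A relative to rocket B is (0.904 − 0.811)c / (1 − 0.904×0.811) = 0.3485c; relative speed 0.3485c.
γ for this relative speed: γ = 1/√(1 − 0.121452) = 1.0669.
Ship A's interval is proper; time dilation gives Δt_B = γΔτ = 1.0669 × 84.2 s = 89.8 s.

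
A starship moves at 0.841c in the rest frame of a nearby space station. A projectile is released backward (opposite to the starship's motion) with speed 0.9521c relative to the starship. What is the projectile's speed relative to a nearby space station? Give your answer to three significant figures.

Relativistic velocity addition: u = (u' + v)/(1 + u'v/c²), with u' = −0.9521c and v = 0.841c.
Numerator: −0.9521 + 0.841 = −0.1111. Denominator: 1 + (−0.9521)(0.841) = 0.1992839.
u = −0.1111/0.1992839 = −0.5575, so the speed is 0.557c.

0.557c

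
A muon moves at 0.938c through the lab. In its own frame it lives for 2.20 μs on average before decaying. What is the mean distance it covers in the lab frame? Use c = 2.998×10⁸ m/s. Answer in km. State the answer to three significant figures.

1.78 km

β² = 0.879844, so γ = 1/√0.120156 = 2.8849.
Lab-frame lifetime: Δt = γτ = 2.8849 × 2.20 μs = 6.3468 μs.
Distance: d = vΔt = 0.938 × 2.998×10⁸ m/s × 6.3468×10^-6 s = 1780 m = 1.78 km.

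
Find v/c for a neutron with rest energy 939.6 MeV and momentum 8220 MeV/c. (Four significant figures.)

pc/(mc²) = 8220/939.6 = 8.7484 = βγ = β/√(1−β²).
So β² = x²/(1 + x²) with x = 8.7484: x² = 76.5345, β² = 76.5345/77.5345 = 0.987103, β = 0.9935.

0.9935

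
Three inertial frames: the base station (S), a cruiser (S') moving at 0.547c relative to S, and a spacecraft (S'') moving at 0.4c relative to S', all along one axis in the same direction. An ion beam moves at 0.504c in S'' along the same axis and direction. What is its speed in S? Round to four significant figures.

0.9205c

First combine the ion beam and spacecraft (S''→S'): u₁ = (0.504 + 0.4)/(1 + 0.504×0.4) = 0.904/1.2016 = 0.75233.
Then combine with the cruiser (S'→S): u = (0.75233 + 0.547)/(1 + 0.75233×0.547) = 1.29933/1.41152451 = 0.92052.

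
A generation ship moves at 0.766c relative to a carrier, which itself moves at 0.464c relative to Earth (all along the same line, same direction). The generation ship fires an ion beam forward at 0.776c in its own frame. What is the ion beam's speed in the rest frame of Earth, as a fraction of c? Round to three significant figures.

0.988c

Compose velocities in two stages. Stage 1 (into S'): u₁ = (0.776+0.766)/(1+0.776×0.766) = 0.96713.
Stage 2 (into S): u = (0.96713+0.464)/(1+0.96713×0.464) = 0.98784, so the speed is 0.988c.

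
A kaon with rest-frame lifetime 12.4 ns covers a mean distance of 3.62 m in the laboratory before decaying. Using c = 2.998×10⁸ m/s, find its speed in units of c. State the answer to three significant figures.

0.698c

Let x = d/(cτ) = 3.620 m / (2.998×10⁸ m/s × 1.240×10^-8 s) = 0.97377. Since d = βγcτ, x = βγ = β/√(1−β²).
Solving: β² = x²/(1+x²) = 0.948228/1.948228 = 0.486713, so β = 0.698.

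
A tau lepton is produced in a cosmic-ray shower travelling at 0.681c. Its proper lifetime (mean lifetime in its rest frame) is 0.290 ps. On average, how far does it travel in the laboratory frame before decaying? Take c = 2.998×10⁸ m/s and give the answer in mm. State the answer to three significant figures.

γ = 1/√(1 − β²) = 1/√(1 − 0.463761) = 1/√0.536239 = 1/0.732283 = 1.3656.
Lab-frame lifetime: Δt = γτ = 1.3656 × 0.290 ps = 0.39602 ps.
Distance: d = vΔt = 0.681 × 2.998×10⁸ m/s × 3.9602×10^-13 s = 8.09×10^-5 m = 0.0809 mm.

0.0809 mm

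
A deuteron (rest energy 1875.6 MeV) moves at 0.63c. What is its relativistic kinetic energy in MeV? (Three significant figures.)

γ = 1/√(1 − β²) = 1/√(1 − 0.3969) = 1/√0.6031 = 1.28767.
Kinetic energy: K = (γ − 1)mc² = (1.28767 − 1) × 1875.6 MeV = 0.28767 × 1875.6 = 540 MeV.

540 MeV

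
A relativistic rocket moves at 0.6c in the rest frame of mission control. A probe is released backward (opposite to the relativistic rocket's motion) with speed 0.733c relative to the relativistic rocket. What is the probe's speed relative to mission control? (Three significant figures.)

In units of c, u = (u' + v)/(1 + u'v) with u' = −0.733 and v = 0.6.
Numerator: −0.733 + 0.6 = −0.133. Denominator: 1 + (−0.733)(0.6) = 0.5602.
u = −0.133/0.5602 = −0.23742, so the speed is 0.237c.

0.237c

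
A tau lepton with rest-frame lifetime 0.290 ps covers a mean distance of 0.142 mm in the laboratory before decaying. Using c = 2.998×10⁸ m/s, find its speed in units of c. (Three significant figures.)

0.853c

Let x = d/(cτ) = 1.420×10^-4 m / (2.998×10⁸ m/s × 2.900×10^-13 s) = 1.6333. Since d = βγcτ, x = βγ = β/√(1−β²).
Solving: β² = x²/(1+x²) = 2.66767/3.66767 = 0.727347, so β = 0.853.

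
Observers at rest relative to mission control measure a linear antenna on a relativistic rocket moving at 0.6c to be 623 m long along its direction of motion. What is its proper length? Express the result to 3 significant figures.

779 m

γ = 1/√(1 − β²) = 1/√(1 − 0.36) = 1/√0.64 = 1/0.8 = 1.25.
Proper length: L₀ = γ·L = 1.25 × 623 = 779 m.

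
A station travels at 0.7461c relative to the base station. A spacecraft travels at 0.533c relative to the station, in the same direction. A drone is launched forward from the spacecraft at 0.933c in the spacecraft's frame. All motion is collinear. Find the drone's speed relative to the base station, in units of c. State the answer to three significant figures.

0.997c

First combine the drone and spacecraft (S''→S'): u₁ = (0.933 + 0.533)/(1 + 0.933×0.533) = 1.466/1.497289 = 0.9791.
Then combine with the station (S'→S): u = (0.9791 + 0.7461)/(1 + 0.9791×0.7461) = 1.7252/1.73050651 = 0.99693.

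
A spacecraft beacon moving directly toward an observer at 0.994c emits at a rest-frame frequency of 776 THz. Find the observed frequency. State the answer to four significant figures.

14150 THz

Relativistic Doppler (source moving toward): f_obs = f_src · √((1+β)/(1−β)).
With β = 0.994: factor = √(1.994/0.006) = 18.23.
f_obs = 776 × 18.23 = 14150 THz.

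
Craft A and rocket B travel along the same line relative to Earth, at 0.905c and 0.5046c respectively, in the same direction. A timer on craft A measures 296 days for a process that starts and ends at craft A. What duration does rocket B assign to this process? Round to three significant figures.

The velocity of craft A relative to rocket B is (0.905 − 0.5046)c / (1 − 0.905×0.5046) = 0.73693c; relative speed 0.73693c.
At |u| = 0.73693c, γ = (1 − 0.543066)^(−1/2) = 1.4794.
The clock on craft A records proper time, so rocket B measures Δt = γΔτ = 1.4794 × 296 = 438 days.

438 days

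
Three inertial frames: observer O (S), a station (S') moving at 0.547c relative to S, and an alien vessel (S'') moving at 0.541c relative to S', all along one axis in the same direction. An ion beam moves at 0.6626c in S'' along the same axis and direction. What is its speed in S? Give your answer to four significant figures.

First combine the ion beam and alien vessel (S''→S'): u₁ = (0.6626 + 0.541)/(1 + 0.6626×0.541) = 1.2036/1.3584666 = 0.886.
Then combine with the station (S'→S): u = (0.886 + 0.547)/(1 + 0.886×0.547) = 1.433/1.484642 = 0.96522.

0.9652c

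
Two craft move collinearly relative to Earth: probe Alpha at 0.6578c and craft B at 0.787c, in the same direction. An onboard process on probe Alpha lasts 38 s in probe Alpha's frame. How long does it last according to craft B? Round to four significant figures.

39.44 s

Transform probe Alpha's velocity into craft B's frame: (0.6578 − 0.787)/(1 − 0.6578·0.787) = −0.1292/0.4823114, so the relative speed is 0.26788c.
At |u| = 0.26788c, γ = (1 − 0.0717597)^(−1/2) = 1.0379.
Probe Alpha's interval is proper; time dilation gives Δt_B = γΔτ = 1.0379 × 38 s = 39.44 s.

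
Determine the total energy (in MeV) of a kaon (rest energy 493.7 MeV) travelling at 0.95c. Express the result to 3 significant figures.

With β = 0.95, γ = 1/√(1 − 0.95²) = 1/√0.0975 = 3.2026.
Total energy: E = γmc² = 3.2026 × 493.7 MeV = 1580 MeV.

1580 MeV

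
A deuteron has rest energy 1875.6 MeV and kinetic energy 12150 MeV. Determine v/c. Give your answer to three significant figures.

K = (γ−1)mc², so γ = 1 + 12150/1875.6 = 7.4779.
Then v/c = √(1 − γ⁻²) = √(1 − 0.017883) = √0.982117 = 0.991.

0.991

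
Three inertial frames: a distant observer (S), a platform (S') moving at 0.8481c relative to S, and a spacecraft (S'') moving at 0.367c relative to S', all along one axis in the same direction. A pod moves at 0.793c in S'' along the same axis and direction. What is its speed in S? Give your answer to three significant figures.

Apply u = (u'+v)/(1+u'v) twice. Pod in the platform frame: (0.793+0.367)/(1+0.793·0.367) = 1.16/1.291031 = 0.89851c.
That velocity, transformed to the rest frame of a distant observer: (0.89851+0.8481)/(1+0.89851·0.8481) = 1.74661/1.762026331 = 0.99125c.

0.991c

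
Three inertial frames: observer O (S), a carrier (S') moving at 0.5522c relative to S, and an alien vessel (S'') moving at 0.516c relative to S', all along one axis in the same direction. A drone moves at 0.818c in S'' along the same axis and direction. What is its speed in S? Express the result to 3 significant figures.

Apply u = (u'+v)/(1+u'v) twice. Drone in the carrier frame: (0.818+0.516)/(1+0.818·0.516) = 1.334/1.422088 = 0.93806c.
That velocity, transformed to the rest frame of observer O: (0.93806+0.5522)/(1+0.93806·0.5522) = 1.49026/1.517996732 = 0.98173c.

0.982c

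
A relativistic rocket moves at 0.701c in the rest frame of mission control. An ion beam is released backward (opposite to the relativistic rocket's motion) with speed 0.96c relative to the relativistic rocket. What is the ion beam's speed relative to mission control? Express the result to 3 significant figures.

In units of c, u = (u' + v)/(1 + u'v) with u' = −0.96 and v = 0.701.
Numerator: −0.96 + 0.701 = −0.259. Denominator: 1 + (−0.96)(0.701) = 0.32704.
u = −0.259/0.32704 = −0.79195, so the speed is 0.792c.

0.792c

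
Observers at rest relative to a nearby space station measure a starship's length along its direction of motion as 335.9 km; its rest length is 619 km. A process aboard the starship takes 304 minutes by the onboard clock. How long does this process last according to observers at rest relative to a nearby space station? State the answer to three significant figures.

Length contraction gives γ = L₀/L = 619/335.9 = 1.84281.
Δt = γΔτ = 1.84281 × 304 = 560 minutes.

560 minutes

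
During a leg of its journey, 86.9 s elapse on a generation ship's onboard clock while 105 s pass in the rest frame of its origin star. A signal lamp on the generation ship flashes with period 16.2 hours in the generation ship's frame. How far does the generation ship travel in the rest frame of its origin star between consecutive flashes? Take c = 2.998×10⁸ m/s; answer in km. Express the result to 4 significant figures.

1.186×10^10 km

The time-dilation ratio gives γ = 105/86.9 = 1.20829.
β = √(1 − 1/γ²) = 0.56129. Lab-frame period = γτ = 1.20829×16.2 hours = 19.574 hours. Distance = βc × γτ = 0.56129 × 2.998×10⁸ m/s × 70466.4 s = 1.1858×10^13 m = 1.186×10^10 km.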